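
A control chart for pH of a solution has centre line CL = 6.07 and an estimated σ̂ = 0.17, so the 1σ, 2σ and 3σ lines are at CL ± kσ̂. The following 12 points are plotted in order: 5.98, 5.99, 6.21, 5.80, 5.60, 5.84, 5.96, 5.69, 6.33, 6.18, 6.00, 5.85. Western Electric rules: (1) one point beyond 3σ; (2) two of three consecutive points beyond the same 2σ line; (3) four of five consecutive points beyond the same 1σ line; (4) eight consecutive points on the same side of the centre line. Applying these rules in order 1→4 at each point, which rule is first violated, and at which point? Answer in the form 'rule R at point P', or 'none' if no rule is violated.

Zone of each point (C = within 1σ̂, B = 1σ̂–2σ̂, A = 2σ̂–3σ̂, * = beyond 3σ̂; sign = side of CL): 1:-C, 2:-C, 3:+C, 4:-B, 5:-A, 6:-B, 7:-C, 8:-A, 9:+B, 10:+C, 11:-C, 12:-B
Rule 3 (four of five consecutive points beyond the same 1σ limit) is satisfied at point 8.

rule 3 at point 8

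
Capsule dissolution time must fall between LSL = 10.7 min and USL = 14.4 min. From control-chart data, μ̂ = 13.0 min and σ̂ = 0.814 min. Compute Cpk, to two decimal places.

Cpu = (USL − μ̂) / (3σ̂) = (14.4 − 13.0) / (3 × 0.814) = 0.5733; Cpl = (μ̂ − LSL) / (3σ̂) = (13.0 − 10.7) / (3 × 0.814) = 0.9419; Cpk = min(Cpu, Cpl) = 0.5733

0.57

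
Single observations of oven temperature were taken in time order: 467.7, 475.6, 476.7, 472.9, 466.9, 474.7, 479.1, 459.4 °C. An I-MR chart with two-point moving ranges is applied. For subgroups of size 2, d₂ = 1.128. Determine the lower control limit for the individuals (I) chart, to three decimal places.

452.362

X̄ = (467.7 + 475.6 + 476.7 + 472.9 + 466.9 + 474.7 + 479.1 + 459.4) / 8 = 471.6250
Moving ranges: 7.9, 1.1, 3.8, 6.0, 7.8, 4.4, 19.7; M̄R̄ = 50.7000 / 7 = 7.2429
LCL = X̄ − 3·M̄R̄/d₂ = 471.6250 − 3 × 7.2429 / 1.128 = 452.3621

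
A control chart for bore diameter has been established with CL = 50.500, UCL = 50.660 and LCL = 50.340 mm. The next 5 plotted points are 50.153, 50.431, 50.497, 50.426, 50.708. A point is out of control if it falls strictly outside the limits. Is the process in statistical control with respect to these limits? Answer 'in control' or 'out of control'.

Compare each point to [50.340, 50.660]: sample 1 = 50.153 < LCL; sample 5 = 50.708 > UCL.

out of control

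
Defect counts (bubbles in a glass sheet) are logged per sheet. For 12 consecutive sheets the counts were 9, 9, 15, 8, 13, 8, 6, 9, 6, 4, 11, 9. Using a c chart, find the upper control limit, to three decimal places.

c̄ = (9 + 9 + 15 + 8 + 13 + 8 + 6 + 9 + 6 + 4 + 11 + 9) / 12 = 107 / 12 = 8.9167
UCL = c̄ + 3√c̄ = 8.9167 + 3 × √8.9167 = 8.9167 + 3 × 2.9861 = 17.8749

17.875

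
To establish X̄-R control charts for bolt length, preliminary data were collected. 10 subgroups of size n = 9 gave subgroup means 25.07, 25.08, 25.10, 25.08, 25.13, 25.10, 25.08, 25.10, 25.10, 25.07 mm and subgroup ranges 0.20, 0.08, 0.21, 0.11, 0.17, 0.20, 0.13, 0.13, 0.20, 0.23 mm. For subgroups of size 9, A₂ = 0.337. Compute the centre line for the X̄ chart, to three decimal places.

X̄̄ = (25.07 + 25.08 + 25.10 + 25.08 + 25.13 + 25.10 + 25.08 + 25.10 + 25.10 + 25.07) / 10 = 250.9100 / 10 = 25.0910
CL = X̄̄ = 25.0910

25.091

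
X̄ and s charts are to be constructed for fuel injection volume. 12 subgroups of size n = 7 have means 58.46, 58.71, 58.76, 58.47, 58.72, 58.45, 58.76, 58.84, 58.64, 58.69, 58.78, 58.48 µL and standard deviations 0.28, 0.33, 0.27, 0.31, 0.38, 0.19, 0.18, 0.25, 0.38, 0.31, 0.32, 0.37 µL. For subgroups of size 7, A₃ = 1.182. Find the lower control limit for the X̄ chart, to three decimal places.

X̄̄ = (58.46 + 58.71 + 58.76 + 58.47 + 58.72 + 58.45 + 58.76 + 58.84 + 58.64 + 58.69 + 58.78 + 58.48) / 12 = 58.6467
s̄ = (0.28 + 0.33 + 0.27 + 0.31 + 0.38 + 0.19 + 0.18 + 0.25 + 0.38 + 0.31 + 0.32 + 0.37) / 12 = 0.2975
LCL = X̄̄ − A₃·s̄ = 58.6467 − 1.182 × 0.2975 = 58.2950

58.295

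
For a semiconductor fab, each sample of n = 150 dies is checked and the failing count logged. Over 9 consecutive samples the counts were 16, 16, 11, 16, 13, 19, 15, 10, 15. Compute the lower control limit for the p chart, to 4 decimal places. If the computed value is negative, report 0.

p̄ = Σdᵢ / (k·n) = 131 / (9 × 150) = 0.09704
LCL = p̄ − 3·√(p̄(1−p̄)/n) = 0.09704 − 3 × 0.02417 = 0.02453

0.0245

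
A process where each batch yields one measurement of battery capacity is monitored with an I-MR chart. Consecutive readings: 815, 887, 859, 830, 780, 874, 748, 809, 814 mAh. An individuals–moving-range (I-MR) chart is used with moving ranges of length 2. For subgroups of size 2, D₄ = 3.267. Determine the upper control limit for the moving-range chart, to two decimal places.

Moving ranges: 72, 28, 29, 50, 94, 126, 61, 5; M̄R̄ = 465.0000 / 8 = 58.1250
UCL_MR = D₄·M̄R̄ = 3.267 × 58.1250 = 189.8944

189.89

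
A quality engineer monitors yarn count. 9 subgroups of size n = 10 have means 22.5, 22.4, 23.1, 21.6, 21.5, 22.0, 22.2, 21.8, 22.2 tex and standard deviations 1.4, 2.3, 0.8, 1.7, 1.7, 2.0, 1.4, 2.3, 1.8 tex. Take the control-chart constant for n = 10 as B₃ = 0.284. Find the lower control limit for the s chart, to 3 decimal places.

0.486

s̄ = (1.4 + 2.3 + 0.8 + 1.7 + 1.7 + 2.0 + 1.4 + 2.3 + 1.8) / 9 = 1.7111
LCL_s = B₃·s̄ = 0.284 × 1.7111 = 0.4860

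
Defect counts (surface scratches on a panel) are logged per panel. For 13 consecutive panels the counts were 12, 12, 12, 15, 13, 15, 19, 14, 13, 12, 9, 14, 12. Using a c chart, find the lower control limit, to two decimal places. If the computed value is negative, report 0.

c̄ = (12 + 12 + 12 + 15 + 13 + 15 + 19 + 14 + 13 + 12 + 9 + 14 + 12) / 13 = 172 / 13 = 13.2308
LCL = c̄ − 3√c̄ = 13.2308 − 3 × 3.6374 = 2.3185

2.32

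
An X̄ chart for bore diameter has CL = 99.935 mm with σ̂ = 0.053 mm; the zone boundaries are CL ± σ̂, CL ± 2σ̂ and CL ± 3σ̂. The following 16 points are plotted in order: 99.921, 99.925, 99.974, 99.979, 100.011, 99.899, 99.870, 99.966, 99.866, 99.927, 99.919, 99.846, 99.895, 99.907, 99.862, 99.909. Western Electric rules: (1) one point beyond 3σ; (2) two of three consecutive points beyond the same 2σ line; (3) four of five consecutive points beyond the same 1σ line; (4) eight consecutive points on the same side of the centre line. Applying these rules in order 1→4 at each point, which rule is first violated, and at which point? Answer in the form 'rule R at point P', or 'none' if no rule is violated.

rule 4 at point 16

Zone of each point (C = within 1σ̂, B = 1σ̂–2σ̂, A = 2σ̂–3σ̂, * = beyond 3σ̂; sign = side of CL): 1:-C, 2:-C, 3:+C, 4:+C, 5:+B, 6:-C, 7:-B, 8:+C, 9:-B, 10:-C, 11:-C, 12:-B, 13:-C, 14:-C, 15:-B, 16:-C
Rule 4 (eight consecutive points on the same side of the centre line) is satisfied at point 16.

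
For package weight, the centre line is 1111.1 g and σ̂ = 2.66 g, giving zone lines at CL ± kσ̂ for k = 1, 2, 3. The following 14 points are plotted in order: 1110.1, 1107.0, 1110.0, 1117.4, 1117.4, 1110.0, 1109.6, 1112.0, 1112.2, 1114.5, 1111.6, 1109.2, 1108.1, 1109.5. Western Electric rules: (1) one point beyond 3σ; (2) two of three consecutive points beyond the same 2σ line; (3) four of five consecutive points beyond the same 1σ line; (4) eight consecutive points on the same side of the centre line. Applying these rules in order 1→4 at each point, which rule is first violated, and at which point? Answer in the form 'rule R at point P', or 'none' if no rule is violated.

rule 2 at point 5

Zone of each point (C = within 1σ̂, B = 1σ̂–2σ̂, A = 2σ̂–3σ̂, * = beyond 3σ̂; sign = side of CL): 1:-C, 2:-B, 3:-C, 4:+A, 5:+A, 6:-C, 7:-C, 8:+C, 9:+C, 10:+B, 11:+C, 12:-C, 13:-B, 14:-C
Rule 2 (two of three consecutive points beyond the same 2σ limit) is satisfied at point 5.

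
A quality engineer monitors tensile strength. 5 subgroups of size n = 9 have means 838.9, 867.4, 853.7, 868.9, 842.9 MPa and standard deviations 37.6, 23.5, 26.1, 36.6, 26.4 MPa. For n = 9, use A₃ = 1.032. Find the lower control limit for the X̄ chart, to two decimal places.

823.36

X̄̄ = (838.9 + 867.4 + 853.7 + 868.9 + 842.9) / 5 = 854.3600
s̄ = (37.6 + 23.5 + 26.1 + 36.6 + 26.4) / 5 = 30.0400
LCL = X̄̄ − A₃·s̄ = 854.3600 − 1.032 × 30.0400 = 823.3587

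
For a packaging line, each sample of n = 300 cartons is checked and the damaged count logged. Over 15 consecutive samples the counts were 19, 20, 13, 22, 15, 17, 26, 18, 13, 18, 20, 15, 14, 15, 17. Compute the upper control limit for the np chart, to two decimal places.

p̄ = Σdᵢ / (k·n) = 262 / (15 × 300) = 0.05822
UCL = np̄ + 3·√(np̄(1−p̄)) = 17.4667 + 3 × √(17.4667×0.94178) = 17.4667 + 3 × 4.0558 = 29.6341

29.63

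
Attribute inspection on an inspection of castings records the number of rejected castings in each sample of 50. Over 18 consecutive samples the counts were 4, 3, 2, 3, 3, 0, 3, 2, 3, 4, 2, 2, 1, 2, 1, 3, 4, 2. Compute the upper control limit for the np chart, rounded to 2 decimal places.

7.02

p̄ = Σdᵢ / (k·n) = 44 / (18 × 50) = 0.04889
UCL = np̄ + 3·√(np̄(1−p̄)) = 2.4444 + 3 × √(2.4444×0.95111) = 2.4444 + 3 × 1.5248 = 7.0188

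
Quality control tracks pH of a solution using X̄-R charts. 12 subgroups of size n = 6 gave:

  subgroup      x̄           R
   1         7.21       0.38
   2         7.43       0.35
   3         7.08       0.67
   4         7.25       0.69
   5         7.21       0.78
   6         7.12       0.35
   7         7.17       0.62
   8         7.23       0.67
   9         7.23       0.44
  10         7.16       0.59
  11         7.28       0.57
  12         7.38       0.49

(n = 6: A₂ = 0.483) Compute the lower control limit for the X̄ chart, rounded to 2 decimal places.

6.96

X̄̄ = (7.21 + 7.43 + 7.08 + 7.25 + 7.21 + 7.12 + 7.17 + 7.23 + 7.23 + 7.16 + 7.28 + 7.38) / 12 = 86.7500 / 12 = 7.2292
R̄ = (0.38 + 0.35 + 0.67 + 0.69 + 0.78 + 0.35 + 0.62 + 0.67 + 0.44 + 0.59 + 0.57 + 0.49) / 12 = 6.6000 / 12 = 0.5500
LCL = X̄̄ − A₂·R̄ = 7.2292 − 0.483 × 0.5500 = 6.9635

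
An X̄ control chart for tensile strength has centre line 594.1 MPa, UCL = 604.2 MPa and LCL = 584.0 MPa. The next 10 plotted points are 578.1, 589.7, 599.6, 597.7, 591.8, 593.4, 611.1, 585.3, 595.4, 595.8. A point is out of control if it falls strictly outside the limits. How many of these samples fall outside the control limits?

Compare each point to [584.0, 604.2]: sample 1 = 578.1 < LCL; sample 7 = 611.1 > UCL.

2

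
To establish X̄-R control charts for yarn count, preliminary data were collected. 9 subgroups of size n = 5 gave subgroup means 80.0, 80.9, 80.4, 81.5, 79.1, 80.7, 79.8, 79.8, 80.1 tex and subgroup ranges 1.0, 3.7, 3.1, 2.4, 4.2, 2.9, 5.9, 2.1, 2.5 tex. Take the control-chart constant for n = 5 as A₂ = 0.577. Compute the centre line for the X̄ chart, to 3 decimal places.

80.256

X̄̄ = (80.0 + 80.9 + 80.4 + 81.5 + 79.1 + 80.7 + 79.8 + 79.8 + 80.1) / 9 = 722.3000 / 9 = 80.2556
CL = X̄̄ = 80.2556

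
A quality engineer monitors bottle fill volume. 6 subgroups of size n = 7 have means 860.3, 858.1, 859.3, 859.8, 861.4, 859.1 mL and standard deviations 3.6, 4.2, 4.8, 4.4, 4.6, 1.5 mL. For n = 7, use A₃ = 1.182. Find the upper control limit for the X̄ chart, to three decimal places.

864.217

X̄̄ = (860.3 + 858.1 + 859.3 + 859.8 + 861.4 + 859.1) / 6 = 859.6667
s̄ = (3.6 + 4.2 + 4.8 + 4.4 + 4.6 + 1.5) / 6 = 3.8500
UCL = X̄̄ + A₃·s̄ = 859.6667 + 1.182 × 3.8500 = 864.2174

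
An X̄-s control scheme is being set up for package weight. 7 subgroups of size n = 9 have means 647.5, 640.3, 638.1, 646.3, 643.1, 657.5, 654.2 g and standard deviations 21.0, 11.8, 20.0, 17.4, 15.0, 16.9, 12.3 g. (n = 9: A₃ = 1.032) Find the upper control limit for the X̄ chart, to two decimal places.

663.58

X̄̄ = (647.5 + 640.3 + 638.1 + 646.3 + 643.1 + 657.5 + 654.2) / 7 = 646.7143
s̄ = (21.0 + 11.8 + 20.0 + 17.4 + 15.0 + 16.9 + 12.3) / 7 = 16.3429
UCL = X̄̄ + A₃·s̄ = 646.7143 + 1.032 × 16.3429 = 663.5801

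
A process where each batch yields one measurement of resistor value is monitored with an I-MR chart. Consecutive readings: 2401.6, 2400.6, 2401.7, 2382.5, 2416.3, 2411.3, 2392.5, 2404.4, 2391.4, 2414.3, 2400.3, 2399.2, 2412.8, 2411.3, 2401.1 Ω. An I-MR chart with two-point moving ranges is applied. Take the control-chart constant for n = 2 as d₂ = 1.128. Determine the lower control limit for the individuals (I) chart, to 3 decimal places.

2371.009

X̄ = (2401.6 + 2400.6 + 2401.7 + 2382.5 + 2416.3 + 2411.3 + 2392.5 + 2404.4 + 2391.4 + 2414.3 + 2400.3 + 2399.2 + 2412.8 + 2411.3 + 2401.1) / 15 = 2402.7533
Moving ranges: 1.0, 1.1, 19.2, 33.8, 5.0, 18.8, 11.9, 13.0, 22.9, 14.0, 1.1, 13.6, 1.5, 10.2; M̄R̄ = 167.1000 / 14 = 11.9357
LCL = X̄ − 3·M̄R̄/d₂ = 2402.7533 − 3 × 11.9357 / 1.128 = 2371.0094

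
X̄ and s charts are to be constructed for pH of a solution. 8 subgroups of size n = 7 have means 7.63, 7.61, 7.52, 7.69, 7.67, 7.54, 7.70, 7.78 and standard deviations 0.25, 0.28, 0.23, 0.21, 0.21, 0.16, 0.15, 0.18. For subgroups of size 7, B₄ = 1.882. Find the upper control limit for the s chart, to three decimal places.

s̄ = (0.25 + 0.28 + 0.23 + 0.21 + 0.21 + 0.16 + 0.15 + 0.18) / 8 = 0.2087
UCL_s = B₄·s̄ = 1.882 × 0.2087 = 0.3929

0.393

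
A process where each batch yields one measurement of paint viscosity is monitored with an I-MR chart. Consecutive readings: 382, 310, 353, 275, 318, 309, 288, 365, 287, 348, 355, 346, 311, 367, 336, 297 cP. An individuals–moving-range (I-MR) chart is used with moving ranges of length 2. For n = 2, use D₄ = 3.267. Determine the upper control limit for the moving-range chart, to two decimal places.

Moving ranges: 72, 43, 78, 43, 9, 21, 77, 78, 61, 7, 9, 35, 56, 31, 39; M̄R̄ = 659.0000 / 15 = 43.9333
UCL_MR = D₄·M̄R̄ = 3.267 × 43.9333 = 143.5302

143.53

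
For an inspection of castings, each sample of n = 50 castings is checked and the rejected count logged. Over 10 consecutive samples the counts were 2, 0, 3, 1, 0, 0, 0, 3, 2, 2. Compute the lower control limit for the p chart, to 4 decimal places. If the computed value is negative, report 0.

0.0000

p̄ = Σdᵢ / (k·n) = 13 / (10 × 50) = 0.02600
LCL = p̄ − 3·√(p̄(1−p̄)/n) = 0.02600 − 3 × 0.02251 = -0.04152 → 0 (negative, so LCL = 0)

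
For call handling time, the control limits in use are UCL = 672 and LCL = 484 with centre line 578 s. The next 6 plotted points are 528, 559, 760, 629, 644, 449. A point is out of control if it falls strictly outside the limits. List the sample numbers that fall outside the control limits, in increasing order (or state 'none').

Compare each point to [484, 672]: sample 3 = 760 > UCL; sample 6 = 449 < LCL.

3, 6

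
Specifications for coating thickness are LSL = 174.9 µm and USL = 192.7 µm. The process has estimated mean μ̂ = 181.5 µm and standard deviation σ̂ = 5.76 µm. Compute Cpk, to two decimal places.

0.38

Cpu = (USL − μ̂) / (3σ̂) = (192.7 − 181.5) / (3 × 5.76) = 0.6481; Cpl = (μ̂ − LSL) / (3σ̂) = (181.5 − 174.9) / (3 × 5.76) = 0.3819; Cpk = min(Cpu, Cpl) = 0.3819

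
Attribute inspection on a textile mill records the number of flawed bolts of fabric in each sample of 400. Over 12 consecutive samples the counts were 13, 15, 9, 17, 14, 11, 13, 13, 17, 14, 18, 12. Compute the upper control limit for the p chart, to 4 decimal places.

0.0620

p̄ = Σdᵢ / (k·n) = 166 / (12 × 400) = 0.03458
UCL = p̄ + 3·√(p̄(1−p̄)/n) = 0.03458 + 3 × √(0.03458×0.96542/400) = 0.03458 + 3 × 0.00914 = 0.06199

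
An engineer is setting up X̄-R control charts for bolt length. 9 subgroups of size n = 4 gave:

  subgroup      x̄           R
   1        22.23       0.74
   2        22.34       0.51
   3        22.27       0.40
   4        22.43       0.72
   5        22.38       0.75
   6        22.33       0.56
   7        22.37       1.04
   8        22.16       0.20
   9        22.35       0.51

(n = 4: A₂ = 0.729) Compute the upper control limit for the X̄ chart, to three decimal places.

22.758

X̄̄ = (22.23 + 22.34 + 22.27 + 22.43 + 22.38 + 22.33 + 22.37 + 22.16 + 22.35) / 9 = 200.8600 / 9 = 22.3178
R̄ = (0.74 + 0.51 + 0.40 + 0.72 + 0.75 + 0.56 + 1.04 + 0.20 + 0.51) / 9 = 5.4300 / 9 = 0.6033
UCL = X̄̄ + A₂·R̄ = 22.3178 + 0.729 × 0.6033 = 22.7576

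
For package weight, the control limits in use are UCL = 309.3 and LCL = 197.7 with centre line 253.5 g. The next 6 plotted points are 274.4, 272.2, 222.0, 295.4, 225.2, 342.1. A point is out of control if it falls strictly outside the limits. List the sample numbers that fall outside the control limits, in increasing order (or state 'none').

Compare each point to [197.7, 309.3]: sample 6 = 342.1 > UCL.

6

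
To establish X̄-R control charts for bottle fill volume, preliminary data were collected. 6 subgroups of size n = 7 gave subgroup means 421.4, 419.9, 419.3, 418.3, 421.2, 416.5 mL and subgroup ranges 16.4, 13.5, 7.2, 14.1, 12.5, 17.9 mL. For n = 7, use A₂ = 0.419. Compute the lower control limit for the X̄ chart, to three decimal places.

413.735

X̄̄ = (421.4 + 419.9 + 419.3 + 418.3 + 421.2 + 416.5) / 6 = 2516.6000 / 6 = 419.4333
R̄ = (16.4 + 13.5 + 7.2 + 14.1 + 12.5 + 17.9) / 6 = 81.6000 / 6 = 13.6000
LCL = X̄̄ − A₂·R̄ = 419.4333 − 0.419 × 13.6000 = 413.7349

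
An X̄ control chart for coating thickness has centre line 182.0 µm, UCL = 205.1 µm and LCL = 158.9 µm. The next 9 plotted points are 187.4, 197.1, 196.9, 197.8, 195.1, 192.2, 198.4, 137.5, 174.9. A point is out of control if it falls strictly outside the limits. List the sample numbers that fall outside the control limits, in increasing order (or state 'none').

8

Compare each point to [158.9, 205.1]: sample 8 = 137.5 < LCL.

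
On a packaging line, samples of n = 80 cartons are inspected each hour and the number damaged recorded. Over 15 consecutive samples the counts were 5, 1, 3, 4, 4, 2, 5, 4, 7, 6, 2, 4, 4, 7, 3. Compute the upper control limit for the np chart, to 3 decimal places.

9.961

p̄ = Σdᵢ / (k·n) = 61 / (15 × 80) = 0.05083
UCL = np̄ + 3·√(np̄(1−p̄)) = 4.0667 + 3 × √(4.0667×0.94917) = 4.0667 + 3 × 1.9647 = 9.9607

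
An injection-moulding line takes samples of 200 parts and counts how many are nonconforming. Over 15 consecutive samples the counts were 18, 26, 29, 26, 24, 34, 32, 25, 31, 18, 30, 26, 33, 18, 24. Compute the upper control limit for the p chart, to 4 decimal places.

p̄ = Σdᵢ / (k·n) = 394 / (15 × 200) = 0.13133
UCL = p̄ + 3·√(p̄(1−p̄)/n) = 0.13133 + 3 × √(0.13133×0.86867/200) = 0.13133 + 3 × 0.02388 = 0.20298

0.2030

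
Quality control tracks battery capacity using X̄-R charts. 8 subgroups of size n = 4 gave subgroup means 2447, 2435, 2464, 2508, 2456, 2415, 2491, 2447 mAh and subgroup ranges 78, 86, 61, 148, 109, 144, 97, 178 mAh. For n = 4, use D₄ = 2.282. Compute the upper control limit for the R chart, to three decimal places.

257.010

R̄ = (78 + 86 + 61 + 148 + 109 + 144 + 97 + 178) / 8 = 901.0000 / 8 = 112.6250
UCL_R = D₄·R̄ = 2.282 × 112.6250 = 257.0102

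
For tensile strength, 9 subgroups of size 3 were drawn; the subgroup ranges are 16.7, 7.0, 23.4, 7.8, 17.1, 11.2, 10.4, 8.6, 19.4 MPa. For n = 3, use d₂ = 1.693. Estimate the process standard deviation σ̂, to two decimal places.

7.98

R̄ = (16.7 + 7.0 + 23.4 + 7.8 + 17.1 + 11.2 + 10.4 + 8.6 + 19.4) / 9 = 13.5111
σ̂ = R̄ / d₂ = 13.5111 / 1.693 = 7.9806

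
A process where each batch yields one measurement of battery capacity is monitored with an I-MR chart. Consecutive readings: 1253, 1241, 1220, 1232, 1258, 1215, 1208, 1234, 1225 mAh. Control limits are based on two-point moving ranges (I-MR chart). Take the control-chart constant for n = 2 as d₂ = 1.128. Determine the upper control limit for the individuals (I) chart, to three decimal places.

1283.639

X̄ = (1253 + 1241 + 1220 + 1232 + 1258 + 1215 + 1208 + 1234 + 1225) / 9 = 1231.7778
Moving ranges: 12, 21, 12, 26, 43, 7, 26, 9; M̄R̄ = 156.0000 / 8 = 19.5000
UCL = X̄ + 3·M̄R̄/d₂ = 1231.7778 + 3 × 19.5000 / 1.128 = 1283.6395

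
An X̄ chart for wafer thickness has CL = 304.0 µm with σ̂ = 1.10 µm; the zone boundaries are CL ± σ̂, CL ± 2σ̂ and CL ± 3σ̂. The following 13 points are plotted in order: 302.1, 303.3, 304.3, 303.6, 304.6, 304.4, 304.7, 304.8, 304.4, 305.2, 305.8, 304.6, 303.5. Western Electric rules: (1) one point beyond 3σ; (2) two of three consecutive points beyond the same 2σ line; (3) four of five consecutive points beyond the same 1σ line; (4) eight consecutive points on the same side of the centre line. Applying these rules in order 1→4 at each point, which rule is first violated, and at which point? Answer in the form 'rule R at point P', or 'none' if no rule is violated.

Zone of each point (C = within 1σ̂, B = 1σ̂–2σ̂, A = 2σ̂–3σ̂, * = beyond 3σ̂; sign = side of CL): 1:-B, 2:-C, 3:+C, 4:-C, 5:+C, 6:+C, 7:+C, 8:+C, 9:+C, 10:+B, 11:+B, 12:+C, 13:-C
Rule 4 (eight consecutive points on the same side of the centre line) is satisfied at point 12.

rule 4 at point 12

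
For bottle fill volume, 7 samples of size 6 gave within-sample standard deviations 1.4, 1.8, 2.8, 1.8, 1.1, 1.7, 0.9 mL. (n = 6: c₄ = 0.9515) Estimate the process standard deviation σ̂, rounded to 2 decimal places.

s̄ = (1.4 + 1.8 + 2.8 + 1.8 + 1.1 + 1.7 + 0.9) / 7 = 1.6429
σ̂ = s̄ / c₄ = 1.6429 / 0.9515 = 1.7266

1.73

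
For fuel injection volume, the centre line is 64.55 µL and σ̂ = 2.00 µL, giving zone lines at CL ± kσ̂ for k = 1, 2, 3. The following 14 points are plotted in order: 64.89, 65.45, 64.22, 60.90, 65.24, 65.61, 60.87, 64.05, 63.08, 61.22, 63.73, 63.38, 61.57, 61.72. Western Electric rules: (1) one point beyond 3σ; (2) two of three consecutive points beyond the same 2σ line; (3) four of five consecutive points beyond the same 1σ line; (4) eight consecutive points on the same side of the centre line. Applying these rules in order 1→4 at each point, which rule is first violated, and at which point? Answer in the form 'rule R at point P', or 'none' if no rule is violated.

rule 4 at point 14

Zone of each point (C = within 1σ̂, B = 1σ̂–2σ̂, A = 2σ̂–3σ̂, * = beyond 3σ̂; sign = side of CL): 1:+C, 2:+C, 3:-C, 4:-B, 5:+C, 6:+C, 7:-B, 8:-C, 9:-C, 10:-B, 11:-C, 12:-C, 13:-B, 14:-B
Rule 4 (eight consecutive points on the same side of the centre line) is satisfied at point 14.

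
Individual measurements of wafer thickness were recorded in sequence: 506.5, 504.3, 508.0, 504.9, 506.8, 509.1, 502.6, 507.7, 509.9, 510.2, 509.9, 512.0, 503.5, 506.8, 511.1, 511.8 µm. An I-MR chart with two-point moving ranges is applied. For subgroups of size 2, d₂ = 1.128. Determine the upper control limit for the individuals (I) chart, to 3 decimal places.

X̄ = (506.5 + 504.3 + 508.0 + 504.9 + 506.8 + 509.1 + 502.6 + 507.7 + 509.9 + 510.2 + 509.9 + 512.0 + 503.5 + 506.8 + 511.1 + 511.8) / 16 = 507.8188
Moving ranges: 2.2, 3.7, 3.1, 1.9, 2.3, 6.5, 5.1, 2.2, 0.3, 0.3, 2.1, 8.5, 3.3, 4.3, 0.7; M̄R̄ = 46.5000 / 15 = 3.1000
UCL = X̄ + 3·M̄R̄/d₂ = 507.8188 + 3 × 3.1000 / 1.128 = 516.0634

516.063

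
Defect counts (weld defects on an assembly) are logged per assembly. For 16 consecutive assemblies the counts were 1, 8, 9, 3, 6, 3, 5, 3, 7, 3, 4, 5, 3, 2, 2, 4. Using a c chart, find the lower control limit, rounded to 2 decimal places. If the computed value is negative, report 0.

0.00

c̄ = (1 + 8 + 9 + 3 + 6 + 3 + 5 + 3 + 7 + 3 + 4 + 5 + 3 + 2 + 2 + 4) / 16 = 68 / 16 = 4.2500
LCL = c̄ − 3√c̄ = 4.2500 − 3 × 2.0616 = -1.9347 → 0 (cannot be negative)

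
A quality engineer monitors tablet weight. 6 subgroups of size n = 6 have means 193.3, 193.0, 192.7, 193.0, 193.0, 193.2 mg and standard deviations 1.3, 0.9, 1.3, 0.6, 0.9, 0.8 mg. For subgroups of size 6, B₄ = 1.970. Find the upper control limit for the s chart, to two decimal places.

1.90

s̄ = (1.3 + 0.9 + 1.3 + 0.6 + 0.9 + 0.8) / 6 = 0.9667
UCL_s = B₄·s̄ = 1.970 × 0.9667 = 1.9043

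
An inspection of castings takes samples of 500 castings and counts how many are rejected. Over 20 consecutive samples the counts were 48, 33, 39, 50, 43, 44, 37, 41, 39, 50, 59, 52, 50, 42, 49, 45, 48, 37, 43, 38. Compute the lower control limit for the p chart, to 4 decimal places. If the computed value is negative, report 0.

p̄ = Σdᵢ / (k·n) = 887 / (20 × 500) = 0.08870
LCL = p̄ − 3·√(p̄(1−p̄)/n) = 0.08870 − 3 × 0.01271 = 0.05056

0.0506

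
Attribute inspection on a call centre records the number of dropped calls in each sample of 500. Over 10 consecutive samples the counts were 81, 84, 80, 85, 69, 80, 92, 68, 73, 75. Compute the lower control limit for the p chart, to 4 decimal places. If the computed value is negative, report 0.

p̄ = Σdᵢ / (k·n) = 787 / (10 × 500) = 0.15740
LCL = p̄ − 3·√(p̄(1−p̄)/n) = 0.15740 − 3 × 0.01629 = 0.10854

0.1085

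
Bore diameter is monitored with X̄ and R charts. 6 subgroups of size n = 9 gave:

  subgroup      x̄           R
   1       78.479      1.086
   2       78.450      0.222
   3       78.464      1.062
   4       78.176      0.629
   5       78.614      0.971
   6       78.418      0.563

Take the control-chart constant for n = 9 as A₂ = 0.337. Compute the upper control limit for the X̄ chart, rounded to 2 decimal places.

78.69

X̄̄ = (78.479 + 78.450 + 78.464 + 78.176 + 78.614 + 78.418) / 6 = 470.6010 / 6 = 78.4335
R̄ = (1.086 + 0.222 + 1.062 + 0.629 + 0.971 + 0.563) / 6 = 4.5330 / 6 = 0.7555
UCL = X̄̄ + A₂·R̄ = 78.4335 + 0.337 × 0.7555 = 78.6881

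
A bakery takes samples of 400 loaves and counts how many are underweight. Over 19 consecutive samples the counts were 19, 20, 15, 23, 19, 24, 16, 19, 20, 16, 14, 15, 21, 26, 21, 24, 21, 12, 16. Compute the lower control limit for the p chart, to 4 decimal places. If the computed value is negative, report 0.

p̄ = Σdᵢ / (k·n) = 361 / (19 × 400) = 0.04750
LCL = p̄ − 3·√(p̄(1−p̄)/n) = 0.04750 − 3 × 0.01064 = 0.01559

0.0156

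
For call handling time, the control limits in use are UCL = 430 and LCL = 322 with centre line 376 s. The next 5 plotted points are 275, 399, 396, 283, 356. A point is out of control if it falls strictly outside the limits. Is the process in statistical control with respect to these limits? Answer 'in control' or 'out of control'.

Compare each point to [322, 430]: sample 1 = 275 < LCL; sample 4 = 283 < LCL.

out of control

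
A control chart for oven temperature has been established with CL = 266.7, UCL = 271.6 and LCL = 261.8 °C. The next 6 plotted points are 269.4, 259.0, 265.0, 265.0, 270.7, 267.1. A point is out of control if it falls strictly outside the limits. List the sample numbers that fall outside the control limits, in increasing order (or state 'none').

2

Compare each point to [261.8, 271.6]: sample 2 = 259.0 < LCL.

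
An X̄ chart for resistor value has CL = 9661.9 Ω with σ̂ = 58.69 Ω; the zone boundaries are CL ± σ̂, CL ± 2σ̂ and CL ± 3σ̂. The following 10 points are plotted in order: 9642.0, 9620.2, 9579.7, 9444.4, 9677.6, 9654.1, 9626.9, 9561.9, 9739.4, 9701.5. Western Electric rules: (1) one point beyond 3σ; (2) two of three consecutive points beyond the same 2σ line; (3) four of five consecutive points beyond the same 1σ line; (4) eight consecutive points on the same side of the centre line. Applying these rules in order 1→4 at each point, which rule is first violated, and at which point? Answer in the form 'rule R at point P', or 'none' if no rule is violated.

Zone of each point (C = within 1σ̂, B = 1σ̂–2σ̂, A = 2σ̂–3σ̂, * = beyond 3σ̂; sign = side of CL): 1:-C, 2:-C, 3:-B, 4:-*, 5:+C, 6:-C, 7:-C, 8:-B, 9:+B, 10:+C
Rule 1 (one point beyond the 3σ limits) is satisfied at point 4.

rule 1 at point 4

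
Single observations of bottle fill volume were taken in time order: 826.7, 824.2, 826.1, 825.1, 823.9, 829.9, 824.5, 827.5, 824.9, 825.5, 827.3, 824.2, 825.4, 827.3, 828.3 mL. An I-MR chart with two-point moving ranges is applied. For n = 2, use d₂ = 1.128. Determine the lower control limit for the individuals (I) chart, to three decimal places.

X̄ = (826.7 + 824.2 + 826.1 + 825.1 + 823.9 + 829.9 + 824.5 + 827.5 + 824.9 + 825.5 + 827.3 + 824.2 + 825.4 + 827.3 + 828.3) / 15 = 826.0533
Moving ranges: 2.5, 1.9, 1.0, 1.2, 6.0, 5.4, 3.0, 2.6, 0.6, 1.8, 3.1, 1.2, 1.9, 1.0; M̄R̄ = 33.2000 / 14 = 2.3714
LCL = X̄ − 3·M̄R̄/d₂ = 826.0533 − 3 × 2.3714 / 1.128 = 819.7463

819.746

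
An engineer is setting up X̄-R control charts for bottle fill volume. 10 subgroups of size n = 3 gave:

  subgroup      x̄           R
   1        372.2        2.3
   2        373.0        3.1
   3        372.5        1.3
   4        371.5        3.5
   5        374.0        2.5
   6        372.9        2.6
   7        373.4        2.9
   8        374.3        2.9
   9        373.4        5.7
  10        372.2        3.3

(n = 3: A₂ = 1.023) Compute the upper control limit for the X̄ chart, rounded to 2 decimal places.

376.02

X̄̄ = (372.2 + 373.0 + 372.5 + 371.5 + 374.0 + 372.9 + 373.4 + 374.3 + 373.4 + 372.2) / 10 = 3729.4000 / 10 = 372.9400
R̄ = (2.3 + 3.1 + 1.3 + 3.5 + 2.5 + 2.6 + 2.9 + 2.9 + 5.7 + 3.3) / 10 = 30.1000 / 10 = 3.0100
UCL = X̄̄ + A₂·R̄ = 372.9400 + 1.023 × 3.0100 = 376.0192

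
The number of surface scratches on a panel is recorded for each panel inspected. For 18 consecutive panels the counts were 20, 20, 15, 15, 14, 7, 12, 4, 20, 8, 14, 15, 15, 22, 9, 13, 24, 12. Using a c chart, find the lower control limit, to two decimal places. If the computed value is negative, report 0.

c̄ = (20 + 20 + 15 + 15 + 14 + 7 + 12 + 4 + 20 + 8 + 14 + 15 + 15 + 22 + 9 + 13 + 24 + 12) / 18 = 259 / 18 = 14.3889
LCL = c̄ − 3√c̄ = 14.3889 − 3 × 3.7933 = 3.0091

3.01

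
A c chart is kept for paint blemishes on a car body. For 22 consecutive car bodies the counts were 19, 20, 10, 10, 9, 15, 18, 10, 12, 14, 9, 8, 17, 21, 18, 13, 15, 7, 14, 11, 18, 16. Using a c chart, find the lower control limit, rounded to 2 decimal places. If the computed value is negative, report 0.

c̄ = (19 + 20 + 10 + 10 + 9 + 15 + 18 + 10 + 12 + 14 + 9 + 8 + 17 + 21 + 18 + 13 + 15 + 7 + 14 + 11 + 18 + 16) / 22 = 304 / 22 = 13.8182
LCL = c̄ − 3√c̄ = 13.8182 − 3 × 3.7173 = 2.6663

2.67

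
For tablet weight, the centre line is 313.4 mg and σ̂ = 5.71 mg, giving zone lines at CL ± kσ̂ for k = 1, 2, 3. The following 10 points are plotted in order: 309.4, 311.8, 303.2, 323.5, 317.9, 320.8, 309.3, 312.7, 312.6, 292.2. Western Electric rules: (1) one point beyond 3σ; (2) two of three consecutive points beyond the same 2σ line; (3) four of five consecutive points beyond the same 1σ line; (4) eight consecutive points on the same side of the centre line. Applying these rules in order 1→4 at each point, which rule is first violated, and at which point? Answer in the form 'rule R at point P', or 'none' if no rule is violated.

rule 1 at point 10

Zone of each point (C = within 1σ̂, B = 1σ̂–2σ̂, A = 2σ̂–3σ̂, * = beyond 3σ̂; sign = side of CL): 1:-C, 2:-C, 3:-B, 4:+B, 5:+C, 6:+B, 7:-C, 8:-C, 9:-C, 10:-*
Rule 1 (one point beyond the 3σ limits) is satisfied at point 10.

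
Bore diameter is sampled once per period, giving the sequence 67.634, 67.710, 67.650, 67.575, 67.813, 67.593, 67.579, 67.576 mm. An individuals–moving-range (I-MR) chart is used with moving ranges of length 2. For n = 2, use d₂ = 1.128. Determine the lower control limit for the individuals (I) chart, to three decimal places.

X̄ = (67.634 + 67.710 + 67.650 + 67.575 + 67.813 + 67.593 + 67.579 + 67.576) / 8 = 67.6412
Moving ranges: 0.076, 0.060, 0.075, 0.238, 0.220, 0.014, 0.003; M̄R̄ = 0.6860 / 7 = 0.0980
LCL = X̄ − 3·M̄R̄/d₂ = 67.6412 − 3 × 0.0980 / 1.128 = 67.3806

67.381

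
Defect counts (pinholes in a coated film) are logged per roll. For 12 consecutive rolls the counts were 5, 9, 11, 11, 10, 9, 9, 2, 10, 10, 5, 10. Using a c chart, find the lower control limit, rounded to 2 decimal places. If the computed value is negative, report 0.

0.00

c̄ = (5 + 9 + 11 + 11 + 10 + 9 + 9 + 2 + 10 + 10 + 5 + 10) / 12 = 101 / 12 = 8.4167
LCL = c̄ − 3√c̄ = 8.4167 − 3 × 2.9011 = -0.2868 → 0 (cannot be negative)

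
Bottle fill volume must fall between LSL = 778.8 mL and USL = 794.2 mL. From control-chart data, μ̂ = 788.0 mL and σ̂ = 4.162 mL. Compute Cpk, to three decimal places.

0.497

Cpu = (USL − μ̂) / (3σ̂) = (794.2 − 788.0) / (3 × 4.162) = 0.4966; Cpl = (μ̂ − LSL) / (3σ̂) = (788.0 − 778.8) / (3 × 4.162) = 0.7368; Cpk = min(Cpu, Cpl) = 0.4966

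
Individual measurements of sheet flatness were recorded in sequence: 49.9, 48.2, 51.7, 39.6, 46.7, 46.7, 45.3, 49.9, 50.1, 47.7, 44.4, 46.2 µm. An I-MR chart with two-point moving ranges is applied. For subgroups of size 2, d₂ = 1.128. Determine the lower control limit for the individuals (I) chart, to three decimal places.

37.988

X̄ = (49.9 + 48.2 + 51.7 + 39.6 + 46.7 + 46.7 + 45.3 + 49.9 + 50.1 + 47.7 + 44.4 + 46.2) / 12 = 47.2000
Moving ranges: 1.7, 3.5, 12.1, 7.1, 0.0, 1.4, 4.6, 0.2, 2.4, 3.3, 1.8; M̄R̄ = 38.1000 / 11 = 3.4636
LCL = X̄ − 3·M̄R̄/d₂ = 47.2000 − 3 × 3.4636 / 1.128 = 37.9882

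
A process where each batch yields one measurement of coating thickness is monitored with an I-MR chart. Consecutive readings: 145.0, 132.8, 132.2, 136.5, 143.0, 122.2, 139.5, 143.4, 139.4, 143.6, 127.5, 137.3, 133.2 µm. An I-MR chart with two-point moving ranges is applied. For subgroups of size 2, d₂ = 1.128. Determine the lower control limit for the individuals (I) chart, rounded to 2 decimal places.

X̄ = (145.0 + 132.8 + 132.2 + 136.5 + 143.0 + 122.2 + 139.5 + 143.4 + 139.4 + 143.6 + 127.5 + 137.3 + 133.2) / 13 = 136.5846
Moving ranges: 12.2, 0.6, 4.3, 6.5, 20.8, 17.3, 3.9, 4.0, 4.2, 16.1, 9.8, 4.1; M̄R̄ = 103.8000 / 12 = 8.6500
LCL = X̄ − 3·M̄R̄/d₂ = 136.5846 − 3 × 8.6500 / 1.128 = 113.5793

113.58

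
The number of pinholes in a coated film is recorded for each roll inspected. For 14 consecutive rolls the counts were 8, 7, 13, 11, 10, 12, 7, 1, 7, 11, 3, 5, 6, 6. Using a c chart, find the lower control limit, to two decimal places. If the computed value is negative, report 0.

0.00

c̄ = (8 + 7 + 13 + 11 + 10 + 12 + 7 + 1 + 7 + 11 + 3 + 5 + 6 + 6) / 14 = 107 / 14 = 7.6429
LCL = c̄ − 3√c̄ = 7.6429 − 3 × 2.7646 = -0.6509 → 0 (cannot be negative)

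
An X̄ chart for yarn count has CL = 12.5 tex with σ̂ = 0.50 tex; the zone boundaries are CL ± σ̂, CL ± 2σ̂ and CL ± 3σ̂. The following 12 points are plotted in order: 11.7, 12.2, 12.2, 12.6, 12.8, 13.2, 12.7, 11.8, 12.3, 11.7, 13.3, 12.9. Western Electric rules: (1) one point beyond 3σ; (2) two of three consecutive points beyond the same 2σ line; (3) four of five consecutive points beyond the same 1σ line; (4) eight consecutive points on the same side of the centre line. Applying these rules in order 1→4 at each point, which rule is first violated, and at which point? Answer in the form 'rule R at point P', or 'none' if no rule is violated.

Zone of each point (C = within 1σ̂, B = 1σ̂–2σ̂, A = 2σ̂–3σ̂, * = beyond 3σ̂; sign = side of CL): 1:-B, 2:-C, 3:-C, 4:+C, 5:+C, 6:+B, 7:+C, 8:-B, 9:-C, 10:-B, 11:+B, 12:+C
No rule fires across all 12 points.

none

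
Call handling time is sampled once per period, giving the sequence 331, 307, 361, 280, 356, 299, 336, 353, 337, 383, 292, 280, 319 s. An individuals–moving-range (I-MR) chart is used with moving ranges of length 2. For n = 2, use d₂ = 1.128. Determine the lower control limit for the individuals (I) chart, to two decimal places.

203.80

X̄ = (331 + 307 + 361 + 280 + 356 + 299 + 336 + 353 + 337 + 383 + 292 + 280 + 319) / 13 = 325.6923
Moving ranges: 24, 54, 81, 76, 57, 37, 17, 16, 46, 91, 12, 39; M̄R̄ = 550.0000 / 12 = 45.8333
LCL = X̄ − 3·M̄R̄/d₂ = 325.6923 − 3 × 45.8333 / 1.128 = 203.7951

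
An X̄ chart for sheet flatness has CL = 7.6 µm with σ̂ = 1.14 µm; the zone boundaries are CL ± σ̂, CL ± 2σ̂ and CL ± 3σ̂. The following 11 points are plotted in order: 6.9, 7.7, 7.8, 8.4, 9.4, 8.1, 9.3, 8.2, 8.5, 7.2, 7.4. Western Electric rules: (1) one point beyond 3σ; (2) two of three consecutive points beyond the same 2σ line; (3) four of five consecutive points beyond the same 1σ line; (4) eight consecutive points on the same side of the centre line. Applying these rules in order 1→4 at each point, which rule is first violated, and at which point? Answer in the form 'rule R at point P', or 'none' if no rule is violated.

rule 4 at point 9

Zone of each point (C = within 1σ̂, B = 1σ̂–2σ̂, A = 2σ̂–3σ̂, * = beyond 3σ̂; sign = side of CL): 1:-C, 2:+C, 3:+C, 4:+C, 5:+B, 6:+C, 7:+B, 8:+C, 9:+C, 10:-C, 11:-C
Rule 4 (eight consecutive points on the same side of the centre line) is satisfied at point 9.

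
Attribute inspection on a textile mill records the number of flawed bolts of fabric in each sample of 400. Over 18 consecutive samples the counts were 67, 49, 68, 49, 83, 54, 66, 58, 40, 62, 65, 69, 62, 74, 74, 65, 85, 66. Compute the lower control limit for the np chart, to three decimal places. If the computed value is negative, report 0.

p̄ = Σdᵢ / (k·n) = 1156 / (18 × 400) = 0.16056
LCL = np̄ − 3·√(np̄(1−p̄)) = 64.2222 − 3 × 7.3424 = 42.1950

42.195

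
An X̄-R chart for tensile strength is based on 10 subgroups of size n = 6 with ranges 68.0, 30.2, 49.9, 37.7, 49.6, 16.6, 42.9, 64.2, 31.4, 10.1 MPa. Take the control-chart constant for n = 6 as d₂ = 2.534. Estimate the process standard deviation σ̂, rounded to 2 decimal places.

R̄ = (68.0 + 30.2 + 49.9 + 37.7 + 49.6 + 16.6 + 42.9 + 64.2 + 31.4 + 10.1) / 10 = 40.0600
σ̂ = R̄ / d₂ = 40.0600 / 2.534 = 15.8090

15.81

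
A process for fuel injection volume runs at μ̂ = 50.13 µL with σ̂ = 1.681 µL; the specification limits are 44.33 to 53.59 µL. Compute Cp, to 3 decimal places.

0.918

Cp = (USL − LSL) / (6σ̂) = (53.59 − 44.33) / (6 × 1.681) = 9.2600 / 10.0860 = 0.9181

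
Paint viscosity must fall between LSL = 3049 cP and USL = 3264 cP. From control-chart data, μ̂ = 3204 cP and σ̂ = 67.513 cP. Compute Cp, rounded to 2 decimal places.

0.53

Cp = (USL − LSL) / (6σ̂) = (3264 − 3049) / (6 × 67.513) = 215.0000 / 405.0780 = 0.5308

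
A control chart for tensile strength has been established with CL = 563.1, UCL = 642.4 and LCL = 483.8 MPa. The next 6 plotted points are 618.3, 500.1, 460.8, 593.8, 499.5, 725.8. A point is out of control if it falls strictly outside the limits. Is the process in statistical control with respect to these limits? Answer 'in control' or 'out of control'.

Compare each point to [483.8, 642.4]: sample 3 = 460.8 < LCL; sample 6 = 725.8 > UCL.

out of control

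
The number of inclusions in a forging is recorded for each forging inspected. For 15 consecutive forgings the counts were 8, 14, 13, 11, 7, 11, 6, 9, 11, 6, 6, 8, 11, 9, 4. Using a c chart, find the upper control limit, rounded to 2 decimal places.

17.90

c̄ = (8 + 14 + 13 + 11 + 7 + 11 + 6 + 9 + 11 + 6 + 6 + 8 + 11 + 9 + 4) / 15 = 134 / 15 = 8.9333
UCL = c̄ + 3√c̄ = 8.9333 + 3 × √8.9333 = 8.9333 + 3 × 2.9889 = 17.8999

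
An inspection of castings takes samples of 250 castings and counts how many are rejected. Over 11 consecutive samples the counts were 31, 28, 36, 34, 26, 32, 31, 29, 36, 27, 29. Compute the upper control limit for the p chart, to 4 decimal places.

0.1856

p̄ = Σdᵢ / (k·n) = 339 / (11 × 250) = 0.12327
UCL = p̄ + 3·√(p̄(1−p̄)/n) = 0.12327 + 3 × √(0.12327×0.87673/250) = 0.12327 + 3 × 0.02079 = 0.18565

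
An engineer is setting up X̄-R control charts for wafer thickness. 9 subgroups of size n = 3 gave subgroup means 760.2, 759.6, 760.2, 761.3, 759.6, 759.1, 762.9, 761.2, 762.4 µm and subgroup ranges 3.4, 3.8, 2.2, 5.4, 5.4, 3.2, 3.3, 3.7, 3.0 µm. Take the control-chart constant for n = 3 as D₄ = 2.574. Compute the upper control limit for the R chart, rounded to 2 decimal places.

R̄ = (3.4 + 3.8 + 2.2 + 5.4 + 5.4 + 3.2 + 3.3 + 3.7 + 3.0) / 9 = 33.4000 / 9 = 3.7111
UCL_R = D₄·R̄ = 2.574 × 3.7111 = 9.5524

9.55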